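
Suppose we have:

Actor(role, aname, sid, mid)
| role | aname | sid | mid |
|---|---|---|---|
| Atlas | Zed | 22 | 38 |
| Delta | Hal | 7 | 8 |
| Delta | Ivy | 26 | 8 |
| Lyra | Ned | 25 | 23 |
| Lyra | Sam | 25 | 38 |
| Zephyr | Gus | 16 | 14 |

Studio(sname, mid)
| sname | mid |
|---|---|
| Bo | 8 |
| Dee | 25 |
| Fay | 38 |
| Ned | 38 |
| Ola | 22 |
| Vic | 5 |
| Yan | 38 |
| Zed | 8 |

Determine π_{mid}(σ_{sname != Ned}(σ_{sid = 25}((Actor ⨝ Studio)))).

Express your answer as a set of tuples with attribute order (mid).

{38}

Natural join on mid: {(Atlas, Zed, 22, 38, Fay), (Atlas, Zed, 22, 38, Ned), (Atlas, Zed, 22, 38, Yan), (Delta, Hal, 7, 8, Bo), (Delta, Hal, 7, 8, Zed), (Delta, Ivy, 26, 8, Bo), (Delta, Ivy, 26, 8, Zed), (Lyra, Sam, 25, 38, Fay), (Lyra, Sam, 25, 38, Ned), (Lyra, Sam, 25, 38, Yan)}
Apply σ_{sid = 25}; surviving tuples: {(Lyra, Sam, 25, 38, Fay), (Lyra, Sam, 25, 38, Ned), (Lyra, Sam, 25, 38, Yan)}
Apply σ_{sname != Ned}; surviving tuples: {(Lyra, Sam, 25, 38, Fay), (Lyra, Sam, 25, 38, Yan)}
Projecting to mid (1 duplicate(s) eliminated): {38}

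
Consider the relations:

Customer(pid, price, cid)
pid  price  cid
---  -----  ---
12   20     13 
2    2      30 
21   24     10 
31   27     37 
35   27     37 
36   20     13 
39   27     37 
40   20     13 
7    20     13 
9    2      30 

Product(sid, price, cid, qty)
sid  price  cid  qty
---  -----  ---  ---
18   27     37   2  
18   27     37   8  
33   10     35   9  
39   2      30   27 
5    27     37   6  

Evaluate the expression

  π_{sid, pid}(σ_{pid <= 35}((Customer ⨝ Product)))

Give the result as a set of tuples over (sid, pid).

{(18, 31), (18, 35), (39, 2), (39, 9), (5, 31), (5, 35)}

Customer ⋈ Product (natural join on price, cid): {(2, 2, 30, 39, 27), (31, 27, 37, 18, 2), (31, 27, 37, 18, 8), (31, 27, 37, 5, 6), (35, 27, 37, 18, 2), (35, 27, 37, 18, 8), (35, 27, 37, 5, 6), (39, 27, 37, 18, 2), (39, 27, 37, 18, 8), (39, 27, 37, 5, 6), (9, 2, 30, 39, 27)}
Selection pid <= 35: {(2, 2, 30, 39, 27), (31, 27, 37, 18, 2), (31, 27, 37, 18, 8), (31, 27, 37, 5, 6), (35, 27, 37, 18, 2), (35, 27, 37, 18, 8), (35, 27, 37, 5, 6), (9, 2, 30, 39, 27)}
π_{sid, pid} gives {(18, 31), (18, 35), (39, 2), (39, 9), (5, 31), (5, 35)} (2 duplicate(s) eliminated).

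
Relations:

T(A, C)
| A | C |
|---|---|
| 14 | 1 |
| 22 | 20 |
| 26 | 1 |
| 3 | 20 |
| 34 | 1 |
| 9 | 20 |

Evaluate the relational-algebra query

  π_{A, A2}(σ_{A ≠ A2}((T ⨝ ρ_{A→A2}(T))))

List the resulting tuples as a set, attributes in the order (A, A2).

{(14, 26), (14, 34), (22, 3), (22, 9), (26, 14), (26, 34), (3, 22), (3, 9), (34, 14), (34, 26), (9, 22), (9, 3)}

ρ[A→A2]: schema becomes (A2, C); tuples unchanged.
T ⋈ ρ_{A→A2}(T) (natural join on C): {(14, 1, 14), (14, 1, 26), (14, 1, 34), (22, 20, 22), (22, 20, 3), (22, 20, 9), (26, 1, 14), (26, 1, 26), (26, 1, 34), (3, 20, 22), (3, 20, 3), (3, 20, 9), (34, 1, 14), (34, 1, 26), (34, 1, 34), (9, 20, 22), (9, 20, 3), (9, 20, 9)}
Apply σ_{A ≠ A2}; surviving tuples: {(14, 1, 26), (14, 1, 34), (22, 20, 3), (22, 20, 9), (26, 1, 14), (26, 1, 34), (3, 20, 22), (3, 20, 9), (34, 1, 14), (34, 1, 26), (9, 20, 22), (9, 20, 3)}
Projecting to A, A2: {(14, 26), (14, 34), (22, 3), (22, 9), (26, 14), (26, 34), (3, 22), (3, 9), (34, 14), (34, 26), (9, 22), (9, 3)}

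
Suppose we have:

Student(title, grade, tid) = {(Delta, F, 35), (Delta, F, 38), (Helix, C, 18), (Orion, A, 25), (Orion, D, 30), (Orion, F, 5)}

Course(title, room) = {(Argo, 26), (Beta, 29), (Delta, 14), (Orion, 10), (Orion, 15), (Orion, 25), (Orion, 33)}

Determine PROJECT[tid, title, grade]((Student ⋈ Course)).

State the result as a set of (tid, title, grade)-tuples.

{(25, Orion, A), (30, Orion, D), (35, Delta, F), (38, Delta, F), (5, Orion, F)}

Natural join on title: {(Delta, F, 35, 14), (Delta, F, 38, 14), (Orion, A, 25, 10), (Orion, A, 25, 15), (Orion, A, 25, 25), (Orion, A, 25, 33), (Orion, D, 30, 10), (Orion, D, 30, 15), (Orion, D, 30, 25), (Orion, D, 30, 33), (Orion, F, 5, 10), (Orion, F, 5, 15), (Orion, F, 5, 25), (Orion, F, 5, 33)}
π_{tid, title, grade} gives {(25, Orion, A), (30, Orion, D), (35, Delta, F), (38, Delta, F), (5, Orion, F)} (9 duplicate(s) eliminated).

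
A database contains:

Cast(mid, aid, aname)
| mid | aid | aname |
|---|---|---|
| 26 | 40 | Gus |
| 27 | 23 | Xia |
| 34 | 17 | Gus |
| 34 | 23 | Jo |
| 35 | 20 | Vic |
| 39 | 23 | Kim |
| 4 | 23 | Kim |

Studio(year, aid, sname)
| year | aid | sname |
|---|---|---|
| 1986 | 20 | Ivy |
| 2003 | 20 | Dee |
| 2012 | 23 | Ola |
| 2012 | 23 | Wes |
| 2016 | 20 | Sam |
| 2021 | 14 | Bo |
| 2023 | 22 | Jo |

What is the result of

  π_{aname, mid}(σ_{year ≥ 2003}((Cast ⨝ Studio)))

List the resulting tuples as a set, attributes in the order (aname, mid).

Natural join on aid: {(27, 23, Xia, 2012, Ola), (27, 23, Xia, 2012, Wes), (34, 23, Jo, 2012, Ola), (34, 23, Jo, 2012, Wes), (35, 20, Vic, 1986, Ivy), (35, 20, Vic, 2003, Dee), (35, 20, Vic, 2016, Sam), (39, 23, Kim, 2012, Ola), (39, 23, Kim, 2012, Wes), (4, 23, Kim, 2012, Ola), (4, 23, Kim, 2012, Wes)}
Filtering on year ≥ 2003 leaves {(27, 23, Xia, 2012, Ola), (27, 23, Xia, 2012, Wes), (34, 23, Jo, 2012, Ola), (34, 23, Jo, 2012, Wes), (35, 20, Vic, 2003, Dee), (35, 20, Vic, 2016, Sam), (39, 23, Kim, 2012, Ola), (39, 23, Kim, 2012, Wes), (4, 23, Kim, 2012, Ola), (4, 23, Kim, 2012, Wes)}.
Keep only column(s) aname, mid (5 duplicate(s) eliminated): {(Jo, 34), (Kim, 39), (Kim, 4), (Vic, 35), (Xia, 27)}

{(Jo, 34), (Kim, 39), (Kim, 4), (Vic, 35), (Xia, 27)}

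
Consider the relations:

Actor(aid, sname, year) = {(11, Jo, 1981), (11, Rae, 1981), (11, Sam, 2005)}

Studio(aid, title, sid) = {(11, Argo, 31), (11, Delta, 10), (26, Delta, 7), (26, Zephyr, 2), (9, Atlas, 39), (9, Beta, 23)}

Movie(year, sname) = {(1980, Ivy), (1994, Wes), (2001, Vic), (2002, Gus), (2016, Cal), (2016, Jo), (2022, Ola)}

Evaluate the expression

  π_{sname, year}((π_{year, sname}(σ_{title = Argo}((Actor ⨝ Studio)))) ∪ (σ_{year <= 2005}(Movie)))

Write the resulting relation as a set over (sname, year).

{(Gus, 2002), (Ivy, 1980), (Jo, 1981), (Rae, 1981), (Sam, 2005), (Vic, 2001), (Wes, 1994)}

Joining Actor and Studio on aid yields {(11, Jo, 1981, Argo, 31), (11, Jo, 1981, Delta, 10), (11, Rae, 1981, Argo, 31), (11, Rae, 1981, Delta, 10), (11, Sam, 2005, Argo, 31), (11, Sam, 2005, Delta, 10)}.
Apply σ_{title = Argo}; surviving tuples: {(11, Jo, 1981, Argo, 31), (11, Rae, 1981, Argo, 31), (11, Sam, 2005, Argo, 31)}
Keep only column(s) year, sname: {(1981, Jo), (1981, Rae), (2005, Sam)}
Apply σ_{year <= 2005}; surviving tuples: {(1980, Ivy), (1994, Wes), (2001, Vic), (2002, Gus)}
Set union of the two operands is {(1980, Ivy), (1981, Jo), (1981, Rae), (1994, Wes), (2001, Vic), (2002, Gus), (2005, Sam)}.
Keep only column(s) sname, year: {(Gus, 2002), (Ivy, 1980), (Jo, 1981), (Rae, 1981), (Sam, 2005), (Vic, 2001), (Wes, 1994)}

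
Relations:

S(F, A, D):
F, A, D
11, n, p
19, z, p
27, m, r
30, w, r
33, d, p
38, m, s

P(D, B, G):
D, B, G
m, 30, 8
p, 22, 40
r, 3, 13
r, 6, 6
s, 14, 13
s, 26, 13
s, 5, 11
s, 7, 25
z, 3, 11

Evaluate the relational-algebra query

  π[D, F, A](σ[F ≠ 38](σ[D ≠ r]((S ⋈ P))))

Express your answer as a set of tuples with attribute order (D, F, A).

Joining S and P on D yields {(11, n, p, 22, 40), (19, z, p, 22, 40), (27, m, r, 3, 13), (27, m, r, 6, 6), (30, w, r, 3, 13), (30, w, r, 6, 6), (33, d, p, 22, 40), (38, m, s, 14, 13), (38, m, s, 26, 13), (38, m, s, 5, 11), (38, m, s, 7, 25)}.
Filtering on D ≠ r leaves {(11, n, p, 22, 40), (19, z, p, 22, 40), (33, d, p, 22, 40), (38, m, s, 14, 13), (38, m, s, 26, 13), (38, m, s, 5, 11), (38, m, s, 7, 25)}.
Filtering on F ≠ 38 leaves {(11, n, p, 22, 40), (19, z, p, 22, 40), (33, d, p, 22, 40)}.
π[D, F, A]: project onto (D, F, A) → {(p, 11, n), (p, 19, z), (p, 33, d)}

{(p, 11, n), (p, 19, z), (p, 33, d)}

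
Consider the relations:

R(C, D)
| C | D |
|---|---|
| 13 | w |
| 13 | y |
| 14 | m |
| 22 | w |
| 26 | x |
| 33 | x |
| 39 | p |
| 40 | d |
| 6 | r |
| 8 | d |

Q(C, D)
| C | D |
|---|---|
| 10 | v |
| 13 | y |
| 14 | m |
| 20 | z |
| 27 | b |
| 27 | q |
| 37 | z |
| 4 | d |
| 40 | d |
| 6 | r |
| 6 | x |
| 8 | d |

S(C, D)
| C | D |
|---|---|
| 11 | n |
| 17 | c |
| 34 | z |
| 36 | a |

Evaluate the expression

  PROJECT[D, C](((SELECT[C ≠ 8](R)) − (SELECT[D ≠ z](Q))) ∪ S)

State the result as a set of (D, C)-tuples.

σ[C ≠ 8]: keep tuples satisfying C ≠ 8 → {(13, w), (13, y), (14, m), (22, w), (26, x), (33, x), (39, p), (40, d), (6, r)}
σ[D ≠ z]: keep tuples satisfying D ≠ z → {(10, v), (13, y), (14, m), (27, b), (27, q), (4, d), (40, d), (6, r), (6, x), (8, d)}
Taking the difference: {(13, w), (22, w), (26, x), (33, x), (39, p)}
Taking the union: {(11, n), (13, w), (17, c), (22, w), (26, x), (33, x), (34, z), (36, a), (39, p)}
π_{D, C} gives {(a, 36), (c, 17), (n, 11), (p, 39), (w, 13), (w, 22), (x, 26), (x, 33), (z, 34)}.

{(a, 36), (c, 17), (n, 11), (p, 39), (w, 13), (w, 22), (x, 26), (x, 33), (z, 34)}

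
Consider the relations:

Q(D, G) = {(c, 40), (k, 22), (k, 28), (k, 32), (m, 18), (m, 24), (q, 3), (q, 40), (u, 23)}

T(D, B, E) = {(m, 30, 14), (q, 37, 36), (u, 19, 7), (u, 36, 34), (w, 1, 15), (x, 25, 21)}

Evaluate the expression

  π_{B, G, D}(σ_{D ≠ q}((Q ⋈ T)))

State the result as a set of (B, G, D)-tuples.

Joining Q and T on D yields {(m, 18, 30, 14), (m, 24, 30, 14), (q, 3, 37, 36), (q, 40, 37, 36), (u, 23, 19, 7), (u, 23, 36, 34)}.
Apply σ_{D ≠ q}; surviving tuples: {(m, 18, 30, 14), (m, 24, 30, 14), (u, 23, 19, 7), (u, 23, 36, 34)}
π[B, G, D]: project onto (B, G, D) → {(19, 23, u), (30, 18, m), (30, 24, m), (36, 23, u)}

{(19, 23, u), (30, 18, m), (30, 24, m), (36, 23, u)}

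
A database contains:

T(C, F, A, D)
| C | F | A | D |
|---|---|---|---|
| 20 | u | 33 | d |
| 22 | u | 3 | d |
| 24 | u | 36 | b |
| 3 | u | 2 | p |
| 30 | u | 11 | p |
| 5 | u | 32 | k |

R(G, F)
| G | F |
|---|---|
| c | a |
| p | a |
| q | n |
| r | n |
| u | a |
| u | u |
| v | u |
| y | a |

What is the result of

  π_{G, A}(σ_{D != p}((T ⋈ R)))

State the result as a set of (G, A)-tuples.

{(u, 3), (u, 32), (u, 33), (u, 36), (v, 3), (v, 32), (v, 33), (v, 36)}

T ⋈ R (natural join on F): {(20, u, 33, d, u), (20, u, 33, d, v), (22, u, 3, d, u), (22, u, 3, d, v), (24, u, 36, b, u), (24, u, 36, b, v), (3, u, 2, p, u), (3, u, 2, p, v), (30, u, 11, p, u), (30, u, 11, p, v), (5, u, 32, k, u), (5, u, 32, k, v)}
Apply σ_{D != p}; surviving tuples: {(20, u, 33, d, u), (20, u, 33, d, v), (22, u, 3, d, u), (22, u, 3, d, v), (24, u, 36, b, u), (24, u, 36, b, v), (5, u, 32, k, u), (5, u, 32, k, v)}
Keep only column(s) G, A: {(u, 3), (u, 32), (u, 33), (u, 36), (v, 3), (v, 32), (v, 33), (v, 36)}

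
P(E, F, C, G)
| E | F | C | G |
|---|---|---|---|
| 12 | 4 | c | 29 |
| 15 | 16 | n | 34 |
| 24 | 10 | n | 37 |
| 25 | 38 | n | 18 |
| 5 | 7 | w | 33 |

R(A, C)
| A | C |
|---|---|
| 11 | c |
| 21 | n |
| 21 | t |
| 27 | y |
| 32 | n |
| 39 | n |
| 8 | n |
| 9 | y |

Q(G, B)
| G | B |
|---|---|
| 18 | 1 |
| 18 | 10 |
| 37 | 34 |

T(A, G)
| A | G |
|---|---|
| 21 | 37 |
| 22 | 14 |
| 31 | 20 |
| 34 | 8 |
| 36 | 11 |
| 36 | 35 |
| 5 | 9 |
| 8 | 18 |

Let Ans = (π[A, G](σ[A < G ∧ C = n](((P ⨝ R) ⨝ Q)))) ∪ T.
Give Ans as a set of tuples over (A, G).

Natural join on C: {(12, 4, c, 29, 11), (15, 16, n, 34, 21), (15, 16, n, 34, 32), (15, 16, n, 34, 39), (15, 16, n, 34, 8), (24, 10, n, 37, 21), (24, 10, n, 37, 32), (24, 10, n, 37, 39), (24, 10, n, 37, 8), (25, 38, n, 18, 21), (25, 38, n, 18, 32), (25, 38, n, 18, 39), (25, 38, n, 18, 8)}
Natural join on G: {(24, 10, n, 37, 21, 34), (24, 10, n, 37, 32, 34), (24, 10, n, 37, 39, 34), (24, 10, n, 37, 8, 34), (25, 38, n, 18, 21, 1), (25, 38, n, 18, 21, 10), (25, 38, n, 18, 32, 1), (25, 38, n, 18, 32, 10), (25, 38, n, 18, 39, 1), (25, 38, n, 18, 39, 10), (25, 38, n, 18, 8, 1), (25, 38, n, 18, 8, 10)}
Selection A < G ∧ C = n: {(24, 10, n, 37, 21, 34), (24, 10, n, 37, 32, 34), (24, 10, n, 37, 8, 34), (25, 38, n, 18, 8, 1), (25, 38, n, 18, 8, 10)}
Projecting to A, G (1 duplicate(s) eliminated): {(21, 37), (32, 37), (8, 18), (8, 37)}
Union: {(21, 37), (32, 37), (8, 18), (8, 37)} with {(21, 37), (22, 14), (31, 20), (34, 8), (36, 11), (36, 35), (5, 9), (8, 18)} → {(21, 37), (22, 14), (31, 20), (32, 37), (34, 8), (36, 11), (36, 35), (5, 9), (8, 18), (8, 37)}

{(21, 37), (22, 14), (31, 20), (32, 37), (34, 8), (36, 11), (36, 35), (5, 9), (8, 18), (8, 37)}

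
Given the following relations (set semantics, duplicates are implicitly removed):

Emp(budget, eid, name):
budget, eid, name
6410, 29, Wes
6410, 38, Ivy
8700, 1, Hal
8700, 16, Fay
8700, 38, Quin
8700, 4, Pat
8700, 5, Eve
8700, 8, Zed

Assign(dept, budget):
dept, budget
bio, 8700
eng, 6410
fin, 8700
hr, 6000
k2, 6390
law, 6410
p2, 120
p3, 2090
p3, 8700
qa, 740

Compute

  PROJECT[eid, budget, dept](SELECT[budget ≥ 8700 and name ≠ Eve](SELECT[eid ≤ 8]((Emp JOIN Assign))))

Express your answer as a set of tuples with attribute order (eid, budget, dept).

{(1, 8700, bio), (1, 8700, fin), (1, 8700, p3), (4, 8700, bio), (4, 8700, fin), (4, 8700, p3), (8, 8700, bio), (8, 8700, fin), (8, 8700, p3)}

Natural join on budget: {(6410, 29, Wes, eng), (6410, 29, Wes, law), (6410, 38, Ivy, eng), (6410, 38, Ivy, law), (8700, 1, Hal, bio), (8700, 1, Hal, fin), (8700, 1, Hal, p3), (8700, 16, Fay, bio), (8700, 16, Fay, fin), (8700, 16, Fay, p3), (8700, 38, Quin, bio), (8700, 38, Quin, fin), (8700, 38, Quin, p3), (8700, 4, Pat, bio), (8700, 4, Pat, fin), (8700, 4, Pat, p3), (8700, 5, Eve, bio), (8700, 5, Eve, fin), (8700, 5, Eve, p3), (8700, 8, Zed, bio), (8700, 8, Zed, fin), (8700, 8, Zed, p3)}
Filtering on eid ≤ 8 leaves {(8700, 1, Hal, bio), (8700, 1, Hal, fin), (8700, 1, Hal, p3), (8700, 4, Pat, bio), (8700, 4, Pat, fin), (8700, 4, Pat, p3), (8700, 5, Eve, bio), (8700, 5, Eve, fin), (8700, 5, Eve, p3), (8700, 8, Zed, bio), (8700, 8, Zed, fin), (8700, 8, Zed, p3)}.
Filtering on budget ≥ 8700 and name ≠ Eve leaves {(8700, 1, Hal, bio), (8700, 1, Hal, fin), (8700, 1, Hal, p3), (8700, 4, Pat, bio), (8700, 4, Pat, fin), (8700, 4, Pat, p3), (8700, 8, Zed, bio), (8700, 8, Zed, fin), (8700, 8, Zed, p3)}.
Projecting to eid, budget, dept: {(1, 8700, bio), (1, 8700, fin), (1, 8700, p3), (4, 8700, bio), (4, 8700, fin), (4, 8700, p3), (8, 8700, bio), (8, 8700, fin), (8, 8700, p3)}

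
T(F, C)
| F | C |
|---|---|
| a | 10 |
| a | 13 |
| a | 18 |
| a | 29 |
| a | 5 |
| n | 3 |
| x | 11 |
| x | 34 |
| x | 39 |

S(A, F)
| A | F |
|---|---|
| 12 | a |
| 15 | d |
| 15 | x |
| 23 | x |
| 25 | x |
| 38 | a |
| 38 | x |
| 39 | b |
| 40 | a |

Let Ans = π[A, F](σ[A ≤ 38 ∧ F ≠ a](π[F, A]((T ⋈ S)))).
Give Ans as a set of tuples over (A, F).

Natural join on F: {(a, 10, 12), (a, 10, 38), (a, 10, 40), (a, 13, 12), (a, 13, 38), (a, 13, 40), (a, 18, 12), (a, 18, 38), (a, 18, 40), (a, 29, 12), (a, 29, 38), (a, 29, 40), (a, 5, 12), (a, 5, 38), (a, 5, 40), (x, 11, 15), (x, 11, 23), (x, 11, 25), (x, 11, 38), (x, 34, 15), (x, 34, 23), (x, 34, 25), (x, 34, 38), (x, 39, 15), (x, 39, 23), (x, 39, 25), (x, 39, 38)}
Projecting to F, A (20 duplicate(s) eliminated): {(a, 12), (a, 38), (a, 40), (x, 15), (x, 23), (x, 25), (x, 38)}
Filtering on A ≤ 38 ∧ F ≠ a leaves {(x, 15), (x, 23), (x, 25), (x, 38)}.
Projecting to A, F: {(15, x), (23, x), (25, x), (38, x)}

{(15, x), (23, x), (25, x), (38, x)}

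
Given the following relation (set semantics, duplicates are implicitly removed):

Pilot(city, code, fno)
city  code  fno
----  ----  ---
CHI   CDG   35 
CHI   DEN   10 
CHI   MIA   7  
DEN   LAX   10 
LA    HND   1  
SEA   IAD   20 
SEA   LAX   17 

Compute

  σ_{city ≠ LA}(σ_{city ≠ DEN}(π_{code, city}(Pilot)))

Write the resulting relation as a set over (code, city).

{(CDG, CHI), (DEN, CHI), (IAD, SEA), (LAX, SEA), (MIA, CHI)}

π[code, city]: project onto (code, city) → {(CDG, CHI), (DEN, CHI), (HND, LA), (IAD, SEA), (LAX, DEN), (LAX, SEA), (MIA, CHI)}
σ[city ≠ DEN]: keep tuples satisfying city ≠ DEN → {(CDG, CHI), (DEN, CHI), (HND, LA), (IAD, SEA), (LAX, SEA), (MIA, CHI)}
σ[city ≠ LA]: keep tuples satisfying city ≠ LA → {(CDG, CHI), (DEN, CHI), (IAD, SEA), (LAX, SEA), (MIA, CHI)}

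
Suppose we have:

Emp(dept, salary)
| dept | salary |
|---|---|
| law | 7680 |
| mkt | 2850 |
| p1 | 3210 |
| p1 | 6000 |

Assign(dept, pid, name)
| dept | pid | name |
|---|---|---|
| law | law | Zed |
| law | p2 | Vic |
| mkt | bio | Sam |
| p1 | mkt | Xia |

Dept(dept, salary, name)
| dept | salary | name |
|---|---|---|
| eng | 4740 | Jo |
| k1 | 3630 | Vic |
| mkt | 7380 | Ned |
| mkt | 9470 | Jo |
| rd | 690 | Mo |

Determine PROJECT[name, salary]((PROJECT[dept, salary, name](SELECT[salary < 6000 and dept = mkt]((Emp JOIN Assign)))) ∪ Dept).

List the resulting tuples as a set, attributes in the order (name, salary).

{(Jo, 4740), (Jo, 9470), (Mo, 690), (Ned, 7380), (Sam, 2850), (Vic, 3630)}

Natural join on dept: {(law, 7680, law, Zed), (law, 7680, p2, Vic), (mkt, 2850, bio, Sam), (p1, 3210, mkt, Xia), (p1, 6000, mkt, Xia)}
Apply σ_{salary < 6000 and dept = mkt}; surviving tuples: {(mkt, 2850, bio, Sam)}
π[dept, salary, name]: project onto (dept, salary, name) → {(mkt, 2850, Sam)}
Taking the union: {(eng, 4740, Jo), (k1, 3630, Vic), (mkt, 2850, Sam), (mkt, 7380, Ned), (mkt, 9470, Jo), (rd, 690, Mo)}
π[name, salary]: project onto (name, salary) → {(Jo, 4740), (Jo, 9470), (Mo, 690), (Ned, 7380), (Sam, 2850), (Vic, 3630)}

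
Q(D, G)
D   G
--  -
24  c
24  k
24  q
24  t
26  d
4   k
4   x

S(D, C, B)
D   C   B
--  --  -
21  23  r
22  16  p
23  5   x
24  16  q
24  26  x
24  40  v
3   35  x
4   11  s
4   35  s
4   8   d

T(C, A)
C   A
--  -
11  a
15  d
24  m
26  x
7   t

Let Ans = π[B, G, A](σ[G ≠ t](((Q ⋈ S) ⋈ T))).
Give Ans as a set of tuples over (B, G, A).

Natural join on D: {(24, c, 16, q), (24, c, 26, x), (24, c, 40, v), (24, k, 16, q), (24, k, 26, x), (24, k, 40, v), (24, q, 16, q), (24, q, 26, x), (24, q, 40, v), (24, t, 16, q), (24, t, 26, x), (24, t, 40, v), (4, k, 11, s), (4, k, 35, s), (4, k, 8, d), (4, x, 11, s), (4, x, 35, s), (4, x, 8, d)}
Natural join on C: {(24, c, 26, x, x), (24, k, 26, x, x), (24, q, 26, x, x), (24, t, 26, x, x), (4, k, 11, s, a), (4, x, 11, s, a)}
Apply σ_{G ≠ t}; surviving tuples: {(24, c, 26, x, x), (24, k, 26, x, x), (24, q, 26, x, x), (4, k, 11, s, a), (4, x, 11, s, a)}
Projecting to B, G, A: {(s, k, a), (s, x, a), (x, c, x), (x, k, x), (x, q, x)}

{(s, k, a), (s, x, a), (x, c, x), (x, k, x), (x, q, x)}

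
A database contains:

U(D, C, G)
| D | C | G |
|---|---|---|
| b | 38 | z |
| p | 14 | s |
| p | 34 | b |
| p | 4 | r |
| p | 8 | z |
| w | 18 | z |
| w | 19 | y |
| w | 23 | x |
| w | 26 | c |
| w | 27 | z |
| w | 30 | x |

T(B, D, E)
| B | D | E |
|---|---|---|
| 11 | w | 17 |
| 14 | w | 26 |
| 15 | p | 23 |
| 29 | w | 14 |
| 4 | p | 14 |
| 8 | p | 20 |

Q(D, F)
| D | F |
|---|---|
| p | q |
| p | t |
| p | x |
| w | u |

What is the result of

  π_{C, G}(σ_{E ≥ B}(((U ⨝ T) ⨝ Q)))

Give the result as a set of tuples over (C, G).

Joining U and T on D yields {(p, 14, s, 15, 23), (p, 14, s, 4, 14), (p, 14, s, 8, 20), (p, 34, b, 15, 23), (p, 34, b, 4, 14), (p, 34, b, 8, 20), (p, 4, r, 15, 23), (p, 4, r, 4, 14), (p, 4, r, 8, 20), (p, 8, z, 15, 23), (p, 8, z, 4, 14), (p, 8, z, 8, 20), (w, 18, z, 11, 17), (w, 18, z, 14, 26), (w, 18, z, 29, 14), (w, 19, y, 11, 17), (w, 19, y, 14, 26), (w, 19, y, 29, 14), (w, 23, x, 11, 17), (w, 23, x, 14, 26), (w, 23, x, 29, 14), (w, 26, c, 11, 17), (w, 26, c, 14, 26), (w, 26, c, 29, 14), (w, 27, z, 11, 17), (w, 27, z, 14, 26), (w, 27, z, 29, 14), (w, 30, x, 11, 17), (w, 30, x, 14, 26), (w, 30, x, 29, 14)}.
Joining (U ⨝ T) and Q on D yields {(p, 14, s, 15, 23, q), (p, 14, s, 15, 23, t), (p, 14, s, 15, 23, x), (p, 14, s, 4, 14, q), (p, 14, s, 4, 14, t), (p, 14, s, 4, 14, x), (p, 14, s, 8, 20, q), (p, 14, s, 8, 20, t), (p, 14, s, 8, 20, x), (p, 34, b, 15, 23, q), (p, 34, b, 15, 23, t), (p, 34, b, 15, 23, x), (p, 34, b, 4, 14, q), (p, 34, b, 4, 14, t), (p, 34, b, 4, 14, x), (p, 34, b, 8, 20, q), (p, 34, b, 8, 20, t), (p, 34, b, 8, 20, x), (p, 4, r, 15, 23, q), (p, 4, r, 15, 23, t), (p, 4, r, 15, 23, x), (p, 4, r, 4, 14, q), (p, 4, r, 4, 14, t), (p, 4, r, 4, 14, x), (p, 4, r, 8, 20, q), (p, 4, r, 8, 20, t), (p, 4, r, 8, 20, x), (p, 8, z, 15, 23, q), (p, 8, z, 15, 23, t), (p, 8, z, 15, 23, x), (p, 8, z, 4, 14, q), (p, 8, z, 4, 14, t), (p, 8, z, 4, 14, x), (p, 8, z, 8, 20, q), (p, 8, z, 8, 20, t), (p, 8, z, 8, 20, x), (w, 18, z, 11, 17, u), (w, 18, z, 14, 26, u), (w, 18, z, 29, 14, u), (w, 19, y, 11, 17, u), (w, 19, y, 14, 26, u), (w, 19, y, 29, 14, u), (w, 23, x, 11, 17, u), (w, 23, x, 14, 26, u), (w, 23, x, 29, 14, u), (w, 26, c, 11, 17, u), (w, 26, c, 14, 26, u), (w, 26, c, 29, 14, u), (w, 27, z, 11, 17, u), (w, 27, z, 14, 26, u), (w, 27, z, 29, 14, u), (w, 30, x, 11, 17, u), (w, 30, x, 14, 26, u), (w, 30, x, 29, 14, u)}.
Apply σ_{E ≥ B}; surviving tuples: {(p, 14, s, 15, 23, q), (p, 14, s, 15, 23, t), (p, 14, s, 15, 23, x), (p, 14, s, 4, 14, q), (p, 14, s, 4, 14, t), (p, 14, s, 4, 14, x), (p, 14, s, 8, 20, q), (p, 14, s, 8, 20, t), (p, 14, s, 8, 20, x), (p, 34, b, 15, 23, q), (p, 34, b, 15, 23, t), (p, 34, b, 15, 23, x), (p, 34, b, 4, 14, q), (p, 34, b, 4, 14, t), (p, 34, b, 4, 14, x), (p, 34, b, 8, 20, q), (p, 34, b, 8, 20, t), (p, 34, b, 8, 20, x), (p, 4, r, 15, 23, q), (p, 4, r, 15, 23, t), (p, 4, r, 15, 23, x), (p, 4, r, 4, 14, q), (p, 4, r, 4, 14, t), (p, 4, r, 4, 14, x), (p, 4, r, 8, 20, q), (p, 4, r, 8, 20, t), (p, 4, r, 8, 20, x), (p, 8, z, 15, 23, q), (p, 8, z, 15, 23, t), (p, 8, z, 15, 23, x), (p, 8, z, 4, 14, q), (p, 8, z, 4, 14, t), (p, 8, z, 4, 14, x), (p, 8, z, 8, 20, q), (p, 8, z, 8, 20, t), (p, 8, z, 8, 20, x), (w, 18, z, 11, 17, u), (w, 18, z, 14, 26, u), (w, 19, y, 11, 17, u), (w, 19, y, 14, 26, u), (w, 23, x, 11, 17, u), (w, 23, x, 14, 26, u), (w, 26, c, 11, 17, u), (w, 26, c, 14, 26, u), (w, 27, z, 11, 17, u), (w, 27, z, 14, 26, u), (w, 30, x, 11, 17, u), (w, 30, x, 14, 26, u)}
Keep only column(s) C, G (38 duplicate(s) eliminated): {(14, s), (18, z), (19, y), (23, x), (26, c), (27, z), (30, x), (34, b), (4, r), (8, z)}

{(14, s), (18, z), (19, y), (23, x), (26, c), (27, z), (30, x), (34, b), (4, r), (8, z)}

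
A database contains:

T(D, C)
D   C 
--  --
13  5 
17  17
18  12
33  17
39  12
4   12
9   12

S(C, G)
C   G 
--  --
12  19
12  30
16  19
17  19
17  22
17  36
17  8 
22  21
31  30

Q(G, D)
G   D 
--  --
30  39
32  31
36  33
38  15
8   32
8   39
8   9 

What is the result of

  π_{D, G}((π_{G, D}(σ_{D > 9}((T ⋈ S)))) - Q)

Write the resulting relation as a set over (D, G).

Joining T and S on C yields {(17, 17, 19), (17, 17, 22), (17, 17, 36), (17, 17, 8), (18, 12, 19), (18, 12, 30), (33, 17, 19), (33, 17, 22), (33, 17, 36), (33, 17, 8), (39, 12, 19), (39, 12, 30), (4, 12, 19), (4, 12, 30), (9, 12, 19), (9, 12, 30)}.
Selection D > 9: {(17, 17, 19), (17, 17, 22), (17, 17, 36), (17, 17, 8), (18, 12, 19), (18, 12, 30), (33, 17, 19), (33, 17, 22), (33, 17, 36), (33, 17, 8), (39, 12, 19), (39, 12, 30)}
π[G, D]: project onto (G, D) → {(19, 17), (19, 18), (19, 33), (19, 39), (22, 17), (22, 33), (30, 18), (30, 39), (36, 17), (36, 33), (8, 17), (8, 33)}
Taking the difference: {(19, 17), (19, 18), (19, 33), (19, 39), (22, 17), (22, 33), (30, 18), (36, 17), (8, 17), (8, 33)}
π[D, G]: project onto (D, G) → {(17, 19), (17, 22), (17, 36), (17, 8), (18, 19), (18, 30), (33, 19), (33, 22), (33, 8), (39, 19)}

{(17, 19), (17, 22), (17, 36), (17, 8), (18, 19), (18, 30), (33, 19), (33, 22), (33, 8), (39, 19)}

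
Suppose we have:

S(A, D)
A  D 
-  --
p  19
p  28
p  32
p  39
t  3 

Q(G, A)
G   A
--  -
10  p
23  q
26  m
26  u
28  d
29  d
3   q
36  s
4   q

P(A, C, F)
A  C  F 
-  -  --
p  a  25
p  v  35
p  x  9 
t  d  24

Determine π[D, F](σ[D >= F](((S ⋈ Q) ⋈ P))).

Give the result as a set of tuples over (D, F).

Natural join on A: {(p, 19, 10), (p, 28, 10), (p, 32, 10), (p, 39, 10)}
Natural join on A: {(p, 19, 10, a, 25), (p, 19, 10, v, 35), (p, 19, 10, x, 9), (p, 28, 10, a, 25), (p, 28, 10, v, 35), (p, 28, 10, x, 9), (p, 32, 10, a, 25), (p, 32, 10, v, 35), (p, 32, 10, x, 9), (p, 39, 10, a, 25), (p, 39, 10, v, 35), (p, 39, 10, x, 9)}
Apply σ_{D >= F}; surviving tuples: {(p, 19, 10, x, 9), (p, 28, 10, a, 25), (p, 28, 10, x, 9), (p, 32, 10, a, 25), (p, 32, 10, x, 9), (p, 39, 10, a, 25), (p, 39, 10, v, 35), (p, 39, 10, x, 9)}
Keep only column(s) D, F: {(19, 9), (28, 25), (28, 9), (32, 25), (32, 9), (39, 25), (39, 35), (39, 9)}

{(19, 9), (28, 25), (28, 9), (32, 25), (32, 9), (39, 25), (39, 35), (39, 9)}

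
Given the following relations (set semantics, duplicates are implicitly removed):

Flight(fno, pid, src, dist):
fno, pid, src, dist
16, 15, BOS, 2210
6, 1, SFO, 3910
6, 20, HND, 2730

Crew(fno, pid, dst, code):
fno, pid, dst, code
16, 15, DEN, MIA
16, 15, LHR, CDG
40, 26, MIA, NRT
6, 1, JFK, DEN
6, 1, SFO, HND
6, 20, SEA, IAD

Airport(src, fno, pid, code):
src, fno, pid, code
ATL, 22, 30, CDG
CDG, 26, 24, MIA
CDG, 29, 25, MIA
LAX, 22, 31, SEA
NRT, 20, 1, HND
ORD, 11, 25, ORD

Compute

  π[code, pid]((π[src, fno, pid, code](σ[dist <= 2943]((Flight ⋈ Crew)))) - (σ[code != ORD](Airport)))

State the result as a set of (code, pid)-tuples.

{(CDG, 15), (IAD, 20), (MIA, 15)}

Joining Flight and Crew on fno, pid yields {(16, 15, BOS, 2210, DEN, MIA), (16, 15, BOS, 2210, LHR, CDG), (6, 1, SFO, 3910, JFK, DEN), (6, 1, SFO, 3910, SFO, HND), (6, 20, HND, 2730, SEA, IAD)}.
Filtering on dist <= 2943 leaves {(16, 15, BOS, 2210, DEN, MIA), (16, 15, BOS, 2210, LHR, CDG), (6, 20, HND, 2730, SEA, IAD)}.
π[src, fno, pid, code]: project onto (src, fno, pid, code) → {(BOS, 16, 15, CDG), (BOS, 16, 15, MIA), (HND, 6, 20, IAD)}
Filtering on code != ORD leaves {(ATL, 22, 30, CDG), (CDG, 26, 24, MIA), (CDG, 29, 25, MIA), (LAX, 22, 31, SEA), (NRT, 20, 1, HND)}.
Taking the difference: {(BOS, 16, 15, CDG), (BOS, 16, 15, MIA), (HND, 6, 20, IAD)}
π[code, pid]: project onto (code, pid) → {(CDG, 15), (IAD, 20), (MIA, 15)}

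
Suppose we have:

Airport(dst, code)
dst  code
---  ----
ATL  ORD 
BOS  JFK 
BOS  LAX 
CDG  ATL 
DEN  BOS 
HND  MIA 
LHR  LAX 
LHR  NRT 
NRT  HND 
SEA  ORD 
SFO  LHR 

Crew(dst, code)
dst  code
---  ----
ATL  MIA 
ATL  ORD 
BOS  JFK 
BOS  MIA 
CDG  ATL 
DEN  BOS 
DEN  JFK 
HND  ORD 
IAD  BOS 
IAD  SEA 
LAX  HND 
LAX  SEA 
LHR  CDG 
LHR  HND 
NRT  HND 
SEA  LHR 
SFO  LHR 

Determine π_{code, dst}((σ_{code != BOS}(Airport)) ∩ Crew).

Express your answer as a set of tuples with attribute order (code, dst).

Apply σ_{code != BOS}; surviving tuples: {(ATL, ORD), (BOS, JFK), (BOS, LAX), (CDG, ATL), (HND, MIA), (LHR, LAX), (LHR, NRT), (NRT, HND), (SEA, ORD), (SFO, LHR)}
Set intersection of the two operands is {(ATL, ORD), (BOS, JFK), (CDG, ATL), (NRT, HND), (SFO, LHR)}.
Keep only column(s) code, dst: {(ATL, CDG), (HND, NRT), (JFK, BOS), (LHR, SFO), (ORD, ATL)}

{(ATL, CDG), (HND, NRT), (JFK, BOS), (LHR, SFO), (ORD, ATL)}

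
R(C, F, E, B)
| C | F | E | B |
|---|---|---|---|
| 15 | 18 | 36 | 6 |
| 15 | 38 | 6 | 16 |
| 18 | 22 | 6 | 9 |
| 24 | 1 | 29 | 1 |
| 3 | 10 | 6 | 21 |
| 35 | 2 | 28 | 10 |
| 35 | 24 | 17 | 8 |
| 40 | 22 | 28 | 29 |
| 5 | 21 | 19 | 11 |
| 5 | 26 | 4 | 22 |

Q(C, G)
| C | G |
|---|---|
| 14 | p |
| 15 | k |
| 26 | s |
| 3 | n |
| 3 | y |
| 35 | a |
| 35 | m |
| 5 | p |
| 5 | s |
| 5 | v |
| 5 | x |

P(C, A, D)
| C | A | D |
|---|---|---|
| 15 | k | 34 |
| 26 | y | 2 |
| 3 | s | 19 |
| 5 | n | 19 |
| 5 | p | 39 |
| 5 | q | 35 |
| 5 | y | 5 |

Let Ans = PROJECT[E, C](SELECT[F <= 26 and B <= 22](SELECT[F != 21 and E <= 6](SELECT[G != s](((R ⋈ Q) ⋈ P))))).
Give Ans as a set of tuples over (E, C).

Joining R and Q on C yields {(15, 18, 36, 6, k), (15, 38, 6, 16, k), (3, 10, 6, 21, n), (3, 10, 6, 21, y), (35, 2, 28, 10, a), (35, 2, 28, 10, m), (35, 24, 17, 8, a), (35, 24, 17, 8, m), (5, 21, 19, 11, p), (5, 21, 19, 11, s), (5, 21, 19, 11, v), (5, 21, 19, 11, x), (5, 26, 4, 22, p), (5, 26, 4, 22, s), (5, 26, 4, 22, v), (5, 26, 4, 22, x)}.
Joining (R ⋈ Q) and P on C yields {(15, 18, 36, 6, k, k, 34), (15, 38, 6, 16, k, k, 34), (3, 10, 6, 21, n, s, 19), (3, 10, 6, 21, y, s, 19), (5, 21, 19, 11, p, n, 19), (5, 21, 19, 11, p, p, 39), (5, 21, 19, 11, p, q, 35), (5, 21, 19, 11, p, y, 5), (5, 21, 19, 11, s, n, 19), (5, 21, 19, 11, s, p, 39), (5, 21, 19, 11, s, q, 35), (5, 21, 19, 11, s, y, 5), (5, 21, 19, 11, v, n, 19), (5, 21, 19, 11, v, p, 39), (5, 21, 19, 11, v, q, 35), (5, 21, 19, 11, v, y, 5), (5, 21, 19, 11, x, n, 19), (5, 21, 19, 11, x, p, 39), (5, 21, 19, 11, x, q, 35), (5, 21, 19, 11, x, y, 5), (5, 26, 4, 22, p, n, 19), (5, 26, 4, 22, p, p, 39), (5, 26, 4, 22, p, q, 35), (5, 26, 4, 22, p, y, 5), (5, 26, 4, 22, s, n, 19), (5, 26, 4, 22, s, p, 39), (5, 26, 4, 22, s, q, 35), (5, 26, 4, 22, s, y, 5), (5, 26, 4, 22, v, n, 19), (5, 26, 4, 22, v, p, 39), (5, 26, 4, 22, v, q, 35), (5, 26, 4, 22, v, y, 5), (5, 26, 4, 22, x, n, 19), (5, 26, 4, 22, x, p, 39), (5, 26, 4, 22, x, q, 35), (5, 26, 4, 22, x, y, 5)}.
σ[G != s]: keep tuples satisfying G != s → {(15, 18, 36, 6, k, k, 34), (15, 38, 6, 16, k, k, 34), (3, 10, 6, 21, n, s, 19), (3, 10, 6, 21, y, s, 19), (5, 21, 19, 11, p, n, 19), (5, 21, 19, 11, p, p, 39), (5, 21, 19, 11, p, q, 35), (5, 21, 19, 11, p, y, 5), (5, 21, 19, 11, v, n, 19), (5, 21, 19, 11, v, p, 39), (5, 21, 19, 11, v, q, 35), (5, 21, 19, 11, v, y, 5), (5, 21, 19, 11, x, n, 19), (5, 21, 19, 11, x, p, 39), (5, 21, 19, 11, x, q, 35), (5, 21, 19, 11, x, y, 5), (5, 26, 4, 22, p, n, 19), (5, 26, 4, 22, p, p, 39), (5, 26, 4, 22, p, q, 35), (5, 26, 4, 22, p, y, 5), (5, 26, 4, 22, v, n, 19), (5, 26, 4, 22, v, p, 39), (5, 26, 4, 22, v, q, 35), (5, 26, 4, 22, v, y, 5), (5, 26, 4, 22, x, n, 19), (5, 26, 4, 22, x, p, 39), (5, 26, 4, 22, x, q, 35), (5, 26, 4, 22, x, y, 5)}
σ[F != 21 and E <= 6]: keep tuples satisfying F != 21 and E <= 6 → {(15, 38, 6, 16, k, k, 34), (3, 10, 6, 21, n, s, 19), (3, 10, 6, 21, y, s, 19), (5, 26, 4, 22, p, n, 19), (5, 26, 4, 22, p, p, 39), (5, 26, 4, 22, p, q, 35), (5, 26, 4, 22, p, y, 5), (5, 26, 4, 22, v, n, 19), (5, 26, 4, 22, v, p, 39), (5, 26, 4, 22, v, q, 35), (5, 26, 4, 22, v, y, 5), (5, 26, 4, 22, x, n, 19), (5, 26, 4, 22, x, p, 39), (5, 26, 4, 22, x, q, 35), (5, 26, 4, 22, x, y, 5)}
σ[F <= 26 and B <= 22]: keep tuples satisfying F <= 26 and B <= 22 → {(3, 10, 6, 21, n, s, 19), (3, 10, 6, 21, y, s, 19), (5, 26, 4, 22, p, n, 19), (5, 26, 4, 22, p, p, 39), (5, 26, 4, 22, p, q, 35), (5, 26, 4, 22, p, y, 5), (5, 26, 4, 22, v, n, 19), (5, 26, 4, 22, v, p, 39), (5, 26, 4, 22, v, q, 35), (5, 26, 4, 22, v, y, 5), (5, 26, 4, 22, x, n, 19), (5, 26, 4, 22, x, p, 39), (5, 26, 4, 22, x, q, 35), (5, 26, 4, 22, x, y, 5)}
Projecting to E, C (12 duplicate(s) eliminated): {(4, 5), (6, 3)}

{(4, 5), (6, 3)}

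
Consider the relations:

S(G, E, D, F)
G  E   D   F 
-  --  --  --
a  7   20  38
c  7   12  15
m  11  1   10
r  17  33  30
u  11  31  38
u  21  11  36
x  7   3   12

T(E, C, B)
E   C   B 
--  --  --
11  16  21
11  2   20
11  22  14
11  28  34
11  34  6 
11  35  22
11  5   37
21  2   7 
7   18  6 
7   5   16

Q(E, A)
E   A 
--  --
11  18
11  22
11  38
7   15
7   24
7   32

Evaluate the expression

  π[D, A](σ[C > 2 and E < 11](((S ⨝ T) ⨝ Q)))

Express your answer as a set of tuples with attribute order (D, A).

Joining S and T on E yields {(a, 7, 20, 38, 18, 6), (a, 7, 20, 38, 5, 16), (c, 7, 12, 15, 18, 6), (c, 7, 12, 15, 5, 16), (m, 11, 1, 10, 16, 21), (m, 11, 1, 10, 2, 20), (m, 11, 1, 10, 22, 14), (m, 11, 1, 10, 28, 34), (m, 11, 1, 10, 34, 6), (m, 11, 1, 10, 35, 22), (m, 11, 1, 10, 5, 37), (u, 11, 31, 38, 16, 21), (u, 11, 31, 38, 2, 20), (u, 11, 31, 38, 22, 14), (u, 11, 31, 38, 28, 34), (u, 11, 31, 38, 34, 6), (u, 11, 31, 38, 35, 22), (u, 11, 31, 38, 5, 37), (u, 21, 11, 36, 2, 7), (x, 7, 3, 12, 18, 6), (x, 7, 3, 12, 5, 16)}.
Joining (S ⨝ T) and Q on E yields {(a, 7, 20, 38, 18, 6, 15), (a, 7, 20, 38, 18, 6, 24), (a, 7, 20, 38, 18, 6, 32), (a, 7, 20, 38, 5, 16, 15), (a, 7, 20, 38, 5, 16, 24), (a, 7, 20, 38, 5, 16, 32), (c, 7, 12, 15, 18, 6, 15), (c, 7, 12, 15, 18, 6, 24), (c, 7, 12, 15, 18, 6, 32), (c, 7, 12, 15, 5, 16, 15), (c, 7, 12, 15, 5, 16, 24), (c, 7, 12, 15, 5, 16, 32), (m, 11, 1, 10, 16, 21, 18), (m, 11, 1, 10, 16, 21, 22), (m, 11, 1, 10, 16, 21, 38), (m, 11, 1, 10, 2, 20, 18), (m, 11, 1, 10, 2, 20, 22), (m, 11, 1, 10, 2, 20, 38), (m, 11, 1, 10, 22, 14, 18), (m, 11, 1, 10, 22, 14, 22), (m, 11, 1, 10, 22, 14, 38), (m, 11, 1, 10, 28, 34, 18), (m, 11, 1, 10, 28, 34, 22), (m, 11, 1, 10, 28, 34, 38), (m, 11, 1, 10, 34, 6, 18), (m, 11, 1, 10, 34, 6, 22), (m, 11, 1, 10, 34, 6, 38), (m, 11, 1, 10, 35, 22, 18), (m, 11, 1, 10, 35, 22, 22), (m, 11, 1, 10, 35, 22, 38), (m, 11, 1, 10, 5, 37, 18), (m, 11, 1, 10, 5, 37, 22), (m, 11, 1, 10, 5, 37, 38), (u, 11, 31, 38, 16, 21, 18), (u, 11, 31, 38, 16, 21, 22), (u, 11, 31, 38, 16, 21, 38), (u, 11, 31, 38, 2, 20, 18), (u, 11, 31, 38, 2, 20, 22), (u, 11, 31, 38, 2, 20, 38), (u, 11, 31, 38, 22, 14, 18), (u, 11, 31, 38, 22, 14, 22), (u, 11, 31, 38, 22, 14, 38), (u, 11, 31, 38, 28, 34, 18), (u, 11, 31, 38, 28, 34, 22), (u, 11, 31, 38, 28, 34, 38), (u, 11, 31, 38, 34, 6, 18), (u, 11, 31, 38, 34, 6, 22), (u, 11, 31, 38, 34, 6, 38), (u, 11, 31, 38, 35, 22, 18), (u, 11, 31, 38, 35, 22, 22), (u, 11, 31, 38, 35, 22, 38), (u, 11, 31, 38, 5, 37, 18), (u, 11, 31, 38, 5, 37, 22), (u, 11, 31, 38, 5, 37, 38), (x, 7, 3, 12, 18, 6, 15), (x, 7, 3, 12, 18, 6, 24), (x, 7, 3, 12, 18, 6, 32), (x, 7, 3, 12, 5, 16, 15), (x, 7, 3, 12, 5, 16, 24), (x, 7, 3, 12, 5, 16, 32)}.
Apply σ_{C > 2 and E < 11}; surviving tuples: {(a, 7, 20, 38, 18, 6, 15), (a, 7, 20, 38, 18, 6, 24), (a, 7, 20, 38, 18, 6, 32), (a, 7, 20, 38, 5, 16, 15), (a, 7, 20, 38, 5, 16, 24), (a, 7, 20, 38, 5, 16, 32), (c, 7, 12, 15, 18, 6, 15), (c, 7, 12, 15, 18, 6, 24), (c, 7, 12, 15, 18, 6, 32), (c, 7, 12, 15, 5, 16, 15), (c, 7, 12, 15, 5, 16, 24), (c, 7, 12, 15, 5, 16, 32), (x, 7, 3, 12, 18, 6, 15), (x, 7, 3, 12, 18, 6, 24), (x, 7, 3, 12, 18, 6, 32), (x, 7, 3, 12, 5, 16, 15), (x, 7, 3, 12, 5, 16, 24), (x, 7, 3, 12, 5, 16, 32)}
Keep only column(s) D, A (9 duplicate(s) eliminated): {(12, 15), (12, 24), (12, 32), (20, 15), (20, 24), (20, 32), (3, 15), (3, 24), (3, 32)}

{(12, 15), (12, 24), (12, 32), (20, 15), (20, 24), (20, 32), (3, 15), (3, 24), (3, 32)}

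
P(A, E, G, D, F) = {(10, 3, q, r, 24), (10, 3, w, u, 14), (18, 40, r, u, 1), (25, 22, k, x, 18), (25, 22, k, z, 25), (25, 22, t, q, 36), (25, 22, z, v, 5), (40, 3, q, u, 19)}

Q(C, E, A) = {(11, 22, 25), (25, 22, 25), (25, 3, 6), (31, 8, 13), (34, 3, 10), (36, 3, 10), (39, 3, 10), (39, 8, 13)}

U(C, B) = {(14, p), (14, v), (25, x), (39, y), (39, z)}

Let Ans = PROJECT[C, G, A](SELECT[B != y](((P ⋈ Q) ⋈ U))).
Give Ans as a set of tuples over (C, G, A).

{(25, k, 25), (25, t, 25), (25, z, 25), (39, q, 10), (39, w, 10)}

Natural join on A, E: {(10, 3, q, r, 24, 34), (10, 3, q, r, 24, 36), (10, 3, q, r, 24, 39), (10, 3, w, u, 14, 34), (10, 3, w, u, 14, 36), (10, 3, w, u, 14, 39), (25, 22, k, x, 18, 11), (25, 22, k, x, 18, 25), (25, 22, k, z, 25, 11), (25, 22, k, z, 25, 25), (25, 22, t, q, 36, 11), (25, 22, t, q, 36, 25), (25, 22, z, v, 5, 11), (25, 22, z, v, 5, 25)}
Natural join on C: {(10, 3, q, r, 24, 39, y), (10, 3, q, r, 24, 39, z), (10, 3, w, u, 14, 39, y), (10, 3, w, u, 14, 39, z), (25, 22, k, x, 18, 25, x), (25, 22, k, z, 25, 25, x), (25, 22, t, q, 36, 25, x), (25, 22, z, v, 5, 25, x)}
Apply σ_{B != y}; surviving tuples: {(10, 3, q, r, 24, 39, z), (10, 3, w, u, 14, 39, z), (25, 22, k, x, 18, 25, x), (25, 22, k, z, 25, 25, x), (25, 22, t, q, 36, 25, x), (25, 22, z, v, 5, 25, x)}
Keep only column(s) C, G, A (1 duplicate(s) eliminated): {(25, k, 25), (25, t, 25), (25, z, 25), (39, q, 10), (39, w, 10)}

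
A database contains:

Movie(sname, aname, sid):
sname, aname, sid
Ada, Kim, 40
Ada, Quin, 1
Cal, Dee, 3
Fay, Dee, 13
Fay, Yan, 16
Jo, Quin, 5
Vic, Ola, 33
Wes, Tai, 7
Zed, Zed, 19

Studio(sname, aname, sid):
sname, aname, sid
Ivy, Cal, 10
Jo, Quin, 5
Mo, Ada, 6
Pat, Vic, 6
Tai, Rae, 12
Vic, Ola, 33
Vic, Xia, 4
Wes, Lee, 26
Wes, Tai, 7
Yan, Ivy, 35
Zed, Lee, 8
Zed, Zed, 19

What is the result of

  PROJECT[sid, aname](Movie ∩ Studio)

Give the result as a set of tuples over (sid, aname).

Taking the intersection: {(Jo, Quin, 5), (Vic, Ola, 33), (Wes, Tai, 7), (Zed, Zed, 19)}
π_{sid, aname} gives {(19, Zed), (33, Ola), (5, Quin), (7, Tai)}.

{(19, Zed), (33, Ola), (5, Quin), (7, Tai)}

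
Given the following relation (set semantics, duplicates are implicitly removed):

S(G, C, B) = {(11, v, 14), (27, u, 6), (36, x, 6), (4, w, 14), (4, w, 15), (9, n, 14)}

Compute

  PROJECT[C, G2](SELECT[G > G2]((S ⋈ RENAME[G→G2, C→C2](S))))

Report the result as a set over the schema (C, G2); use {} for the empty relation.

{(n, 4), (v, 4), (v, 9), (x, 27)}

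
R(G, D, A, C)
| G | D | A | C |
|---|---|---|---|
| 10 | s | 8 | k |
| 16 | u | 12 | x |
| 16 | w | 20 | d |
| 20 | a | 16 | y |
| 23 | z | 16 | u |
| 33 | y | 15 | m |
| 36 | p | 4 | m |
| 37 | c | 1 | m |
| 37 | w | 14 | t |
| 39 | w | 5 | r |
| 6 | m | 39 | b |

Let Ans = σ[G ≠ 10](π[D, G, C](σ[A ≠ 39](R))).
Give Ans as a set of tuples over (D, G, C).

{(a, 20, y), (c, 37, m), (p, 36, m), (u, 16, x), (w, 16, d), (w, 37, t), (w, 39, r), (y, 33, m), (z, 23, u)}

Apply σ_{A ≠ 39}; surviving tuples: {(10, s, 8, k), (16, u, 12, x), (16, w, 20, d), (20, a, 16, y), (23, z, 16, u), (33, y, 15, m), (36, p, 4, m), (37, c, 1, m), (37, w, 14, t), (39, w, 5, r)}
Projecting to D, G, C: {(a, 20, y), (c, 37, m), (p, 36, m), (s, 10, k), (u, 16, x), (w, 16, d), (w, 37, t), (w, 39, r), (y, 33, m), (z, 23, u)}
Apply σ_{G ≠ 10}; surviving tuples: {(a, 20, y), (c, 37, m), (p, 36, m), (u, 16, x), (w, 16, d), (w, 37, t), (w, 39, r), (y, 33, m), (z, 23, u)}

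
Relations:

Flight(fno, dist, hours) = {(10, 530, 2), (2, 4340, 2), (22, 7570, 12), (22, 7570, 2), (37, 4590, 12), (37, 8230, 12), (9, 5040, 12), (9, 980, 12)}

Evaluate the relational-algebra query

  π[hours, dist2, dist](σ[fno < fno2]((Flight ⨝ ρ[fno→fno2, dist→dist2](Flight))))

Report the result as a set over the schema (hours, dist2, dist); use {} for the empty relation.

ρ[fno→fno2, dist→dist2]: schema becomes (fno2, dist2, hours); tuples unchanged.
Flight ⋈ ρ[fno→fno2, dist→dist2](Flight) (natural join on hours): {(10, 530, 2, 10, 530), (10, 530, 2, 2, 4340), (10, 530, 2, 22, 7570), (2, 4340, 2, 10, 530), (2, 4340, 2, 2, 4340), (2, 4340, 2, 22, 7570), (22, 7570, 12, 22, 7570), (22, 7570, 12, 37, 4590), (22, 7570, 12, 37, 8230), (22, 7570, 12, 9, 5040), (22, 7570, 12, 9, 980), (22, 7570, 2, 10, 530), (22, 7570, 2, 2, 4340), (22, 7570, 2, 22, 7570), (37, 4590, 12, 22, 7570), (37, 4590, 12, 37, 4590), (37, 4590, 12, 37, 8230), (37, 4590, 12, 9, 5040), (37, 4590, 12, 9, 980), (37, 8230, 12, 22, 7570), (37, 8230, 12, 37, 4590), (37, 8230, 12, 37, 8230), (37, 8230, 12, 9, 5040), (37, 8230, 12, 9, 980), (9, 5040, 12, 22, 7570), (9, 5040, 12, 37, 4590), (9, 5040, 12, 37, 8230), (9, 5040, 12, 9, 5040), (9, 5040, 12, 9, 980), (9, 980, 12, 22, 7570), (9, 980, 12, 37, 4590), (9, 980, 12, 37, 8230), (9, 980, 12, 9, 5040), (9, 980, 12, 9, 980)}
Selection fno < fno2: {(10, 530, 2, 22, 7570), (2, 4340, 2, 10, 530), (2, 4340, 2, 22, 7570), (22, 7570, 12, 37, 4590), (22, 7570, 12, 37, 8230), (9, 5040, 12, 22, 7570), (9, 5040, 12, 37, 4590), (9, 5040, 12, 37, 8230), (9, 980, 12, 22, 7570), (9, 980, 12, 37, 4590), (9, 980, 12, 37, 8230)}
π[hours, dist2, dist]: project onto (hours, dist2, dist) → {(12, 4590, 5040), (12, 4590, 7570), (12, 4590, 980), (12, 7570, 5040), (12, 7570, 980), (12, 8230, 5040), (12, 8230, 7570), (12, 8230, 980), (2, 530, 4340), (2, 7570, 4340), (2, 7570, 530)}

{(12, 4590, 5040), (12, 4590, 7570), (12, 4590, 980), (12, 7570, 5040), (12, 7570, 980), (12, 8230, 5040), (12, 8230, 7570), (12, 8230, 980), (2, 530, 4340), (2, 7570, 4340), (2, 7570, 530)}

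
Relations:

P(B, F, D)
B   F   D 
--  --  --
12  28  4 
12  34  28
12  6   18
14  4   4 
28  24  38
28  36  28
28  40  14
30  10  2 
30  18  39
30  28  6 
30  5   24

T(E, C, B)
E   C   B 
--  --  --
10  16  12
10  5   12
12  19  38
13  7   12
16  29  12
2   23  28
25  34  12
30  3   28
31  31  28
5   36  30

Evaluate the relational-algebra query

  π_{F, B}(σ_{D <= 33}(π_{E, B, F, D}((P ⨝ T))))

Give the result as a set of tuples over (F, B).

{(10, 30), (28, 12), (28, 30), (34, 12), (36, 28), (40, 28), (5, 30), (6, 12)}

Natural join on B: {(12, 28, 4, 10, 16), (12, 28, 4, 10, 5), (12, 28, 4, 13, 7), (12, 28, 4, 16, 29), (12, 28, 4, 25, 34), (12, 34, 28, 10, 16), (12, 34, 28, 10, 5), (12, 34, 28, 13, 7), (12, 34, 28, 16, 29), (12, 34, 28, 25, 34), (12, 6, 18, 10, 16), (12, 6, 18, 10, 5), (12, 6, 18, 13, 7), (12, 6, 18, 16, 29), (12, 6, 18, 25, 34), (28, 24, 38, 2, 23), (28, 24, 38, 30, 3), (28, 24, 38, 31, 31), (28, 36, 28, 2, 23), (28, 36, 28, 30, 3), (28, 36, 28, 31, 31), (28, 40, 14, 2, 23), (28, 40, 14, 30, 3), (28, 40, 14, 31, 31), (30, 10, 2, 5, 36), (30, 18, 39, 5, 36), (30, 28, 6, 5, 36), (30, 5, 24, 5, 36)}
π_{E, B, F, D} gives {(10, 12, 28, 4), (10, 12, 34, 28), (10, 12, 6, 18), (13, 12, 28, 4), (13, 12, 34, 28), (13, 12, 6, 18), (16, 12, 28, 4), (16, 12, 34, 28), (16, 12, 6, 18), (2, 28, 24, 38), (2, 28, 36, 28), (2, 28, 40, 14), (25, 12, 28, 4), (25, 12, 34, 28), (25, 12, 6, 18), (30, 28, 24, 38), (30, 28, 36, 28), (30, 28, 40, 14), (31, 28, 24, 38), (31, 28, 36, 28), (31, 28, 40, 14), (5, 30, 10, 2), (5, 30, 18, 39), (5, 30, 28, 6), (5, 30, 5, 24)} (3 duplicate(s) eliminated).
Apply σ_{D <= 33}; surviving tuples: {(10, 12, 28, 4), (10, 12, 34, 28), (10, 12, 6, 18), (13, 12, 28, 4), (13, 12, 34, 28), (13, 12, 6, 18), (16, 12, 28, 4), (16, 12, 34, 28), (16, 12, 6, 18), (2, 28, 36, 28), (2, 28, 40, 14), (25, 12, 28, 4), (25, 12, 34, 28), (25, 12, 6, 18), (30, 28, 36, 28), (30, 28, 40, 14), (31, 28, 36, 28), (31, 28, 40, 14), (5, 30, 10, 2), (5, 30, 28, 6), (5, 30, 5, 24)}
π_{F, B} gives {(10, 30), (28, 12), (28, 30), (34, 12), (36, 28), (40, 28), (5, 30), (6, 12)} (13 duplicate(s) eliminated).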